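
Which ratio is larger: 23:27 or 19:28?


23/27 = 0.8519
19/28 = 0.6786
0.8519 > 0.6786, so 23:27 is greater
= 23:27

23:27


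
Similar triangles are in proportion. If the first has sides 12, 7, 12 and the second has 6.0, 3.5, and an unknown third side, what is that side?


Scale factor = 6.0/12 = 0.5
Missing side = 12 × 0.5
= 6.0

6.0


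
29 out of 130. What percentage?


Percentage = (part / whole) × 100
= (29 / 130) × 100
≈ 22.31%

22.31%


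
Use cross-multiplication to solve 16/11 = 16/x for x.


Cross multiply: 16 × x = 11 × 16
16x = 176
x = 176 / 16
= 11.00

11.00


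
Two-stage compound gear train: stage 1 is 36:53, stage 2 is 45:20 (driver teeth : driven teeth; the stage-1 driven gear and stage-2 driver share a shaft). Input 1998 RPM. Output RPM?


Stage 1: RPM_B = RPM_A × t_A/t_B = 1998 × 36/53 = 71928/53 ≈ 1357.13
B and C share a shaft → RPM_C = RPM_B
Stage 2: RPM_D = RPM_C × t_C/t_D = RPM_A × (t_A×t_C)/(t_B×t_D)
Overall ratio = (36×45)/(53×20) = 1620/1060
RPM_D = 1998 × 1620/1060 = 3236760/1060
≈ 3053.55 RPM

3053.55 RPM


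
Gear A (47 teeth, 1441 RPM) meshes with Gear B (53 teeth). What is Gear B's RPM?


Gear ratio = 47:53 = 47:53
RPM_B = RPM_A × (teeth_A / teeth_B)
= 1441 × (47/53)
= 1277.9 RPM

1277.9 RPM


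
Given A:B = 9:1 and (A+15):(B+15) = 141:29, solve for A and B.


Let A = 9k, B = 1k.
(9k + 15) / (1k + 15) = 141/29
Cross-multiply: 29(9k + 15) = 141(1k + 15)
261k + 435 = 141k + 2115
261k - 141k = 2115 - 435
120k = 1680
k = 1680/120 = 14
A = 9×14 = 126, B = 1×14 = 14
= A = 126, B = 14

A = 126, B = 14


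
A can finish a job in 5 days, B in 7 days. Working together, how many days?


Rate of A = 1/5 per day
Rate of B = 1/7 per day
Combined rate = 1/5 + 1/7 = 12/35 ≈ 0.3429 per day
Days = 1 / combined rate = 35/12
≈ 2.92 days

2.92 days


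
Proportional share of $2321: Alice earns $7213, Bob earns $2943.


Total income = 7213 + 2943 = $10156
Alice: $2321 × 7213/10156 = $1648.42
Bob: $2321 × 2943/10156 = $672.58
= Alice: $1648.42, Bob: $672.58

Alice: $1648.42, Bob: $672.58


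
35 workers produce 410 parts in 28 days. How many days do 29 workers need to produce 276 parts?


Days ∝ work / workers, so d₂ = d₁ × (m₁/m₂) × (w₂/w₁)
Workers factor (inverse): 35/29 ≈ 1.2069
Work factor (direct): 276/410 ≈ 0.6732
d₂ = 28 × 35/29 × 276/410 = (28 × 35 × 276) / (29 × 410) = 270480/11890
≈ 22.75 days

22.75 days


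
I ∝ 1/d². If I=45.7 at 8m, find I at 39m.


I₁d₁² = I₂d₂²
I₂ = I₁ × (d₁/d₂)²
= 45.7 × (8/39)²
= 45.7 × 64/1521
= 2924.8/1521
≈ 1.9229

1.9229


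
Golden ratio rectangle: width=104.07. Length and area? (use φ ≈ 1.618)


φ = (1 + √5) / 2 ≈ 1.618
Length = width × φ = 104.07 × 1.618 = 168.38526
≈ 168.39
Area = width × length = 104.07 × 168.38526 = 17523.8540082 ≈ 17523.85
= Length: 168.39, Area: 17523.85

Length: 168.39, Area: 17523.85


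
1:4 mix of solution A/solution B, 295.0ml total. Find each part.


Total parts = 1 + 4 = 5
solution A: 295.0 × 1/5 = 59.0ml
solution B: 295.0 × 4/5 = 236.0ml
= 59.0ml and 236.0ml

59.0ml and 236.0ml


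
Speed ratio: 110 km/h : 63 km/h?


Ratio = 110:63
GCD = 1
Simplified = 110:63
Time ratio (same distance) = 63:110
Speed ratio = 110:63

110:63


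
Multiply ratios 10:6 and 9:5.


Compound ratio = (10×9) : (6×5)
= 90:30
GCD = 30
= 3:1

3:1


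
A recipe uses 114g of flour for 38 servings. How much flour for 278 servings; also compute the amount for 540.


Direct proportion: y/x = constant
k = 114/38 = 3.0000
y at x=278: k × 278 = 114 × 278 / 38 = 31692/38 = 834.00
y at x=540: k × 540 = 114 × 540 / 38 = 61560/38 = 1620.00
= 834.00 and 1620.00

834.00 and 1620.00


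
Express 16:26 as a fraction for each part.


Total parts = 16 + 26 = 42
First part: 16/42 = 8/21
Second part: 26/42 = 13/21
= 8/21 and 13/21

8/21 and 13/21


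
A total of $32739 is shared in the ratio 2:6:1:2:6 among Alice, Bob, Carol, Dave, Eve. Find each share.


Total parts = 2 + 6 + 1 + 2 + 6 = 17
Alice: 32739 × 2/17 = 3851.65
Bob: 32739 × 6/17 = 11554.94
Carol: 32739 × 1/17 = 1925.82
Dave: 32739 × 2/17 = 3851.65
Eve: 32739 × 6/17 = 11554.94
= Alice: $3851.65, Bob: $11554.94, Carol: $1925.82, Dave: $3851.65, Eve: $11554.94

Alice: $3851.65, Bob: $11554.94, Carol: $1925.82, Dave: $3851.65, Eve: $11554.94


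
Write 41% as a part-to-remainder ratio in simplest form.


41% means 41 parts out of 100; remainder = 59
Part : remainder = 41:59
GCD = 1
= 41:59

41:59


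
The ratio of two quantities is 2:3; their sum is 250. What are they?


Let A = 2k, B = 3k.
2k + 3k = 250
5k = 250 → k = 250/5 = 50
A = 2×50 = 100, B = 3×50 = 150
= A = 100, B = 150

A = 100, B = 150


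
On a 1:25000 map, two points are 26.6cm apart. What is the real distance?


Real distance = map distance × scale
= 26.6cm × 25000
= 665000 cm = 6650.0 m
= 6.650 km

6.650 km


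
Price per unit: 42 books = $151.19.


Unit rate = total / quantity
= 151.19 / 42
= $3.60 per unit

$3.60 per unit


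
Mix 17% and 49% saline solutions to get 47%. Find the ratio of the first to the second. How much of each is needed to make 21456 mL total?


Let x parts of 17% mix with y parts of 49%.
17x + 49y = 47(x + y)
17x + 49y = 47x + 47y
x(17 - 47) = y(47 - 49)
x/y = (49 - 47)/(47 - 17) = 2/30
Simplify: 1:15
Total parts = 16; one part = 21456/16 = 1341.00 mL
17% solution: 1×1341.00 = 1341.00 mL
49% solution: 15×1341.00 = 20115.00 mL
= ratio 1:15; 1341.00 mL and 20115.00 mL

ratio 1:15; 1341.00 mL and 20115.00 mL


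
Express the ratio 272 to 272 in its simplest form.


GCD(272, 272) = 272
272/272 : 272/272
= 1:1

1:1


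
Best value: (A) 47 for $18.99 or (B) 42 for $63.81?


Deal A: $18.99/47 = $0.4040/unit
Deal B: $63.81/42 = $1.5193/unit
A is cheaper per unit
= Deal A

Deal A


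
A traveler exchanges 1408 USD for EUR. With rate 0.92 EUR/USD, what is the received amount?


Amount × rate = 1408 × 0.92
= 1295.36 EUR

1295.36 EUR


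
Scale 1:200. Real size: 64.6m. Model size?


Model size = real / scale
= 64.6 / 200
= 0.3230 m

0.3230 m


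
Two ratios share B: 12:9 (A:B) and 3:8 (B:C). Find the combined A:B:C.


Match B: multiply A:B by 3 → 36:27
Multiply B:C by 9 → 27:72
Combined: 36:27:72
GCD = 9
= 4:3:8

4:3:8


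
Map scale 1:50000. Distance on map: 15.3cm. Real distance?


Real distance = map distance × scale
= 15.3cm × 50000
= 765000 cm = 7650.0 m
= 7.650 km

7.650 km


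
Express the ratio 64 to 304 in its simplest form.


GCD(64, 304) = 16
64/16 : 304/16
= 4:19

4:19


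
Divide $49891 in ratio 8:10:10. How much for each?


Total parts = 8 + 10 + 10 = 28
Part 1: 49891 × 8/28 = 14254.57
Part 2: 49891 × 10/28 = 17818.21
Part 3: 49891 × 10/28 = 17818.21
= Part 1: $14254.57, Part 2: $17818.21, Part 3: $17818.21

Part 1: $14254.57, Part 2: $17818.21, Part 3: $17818.21


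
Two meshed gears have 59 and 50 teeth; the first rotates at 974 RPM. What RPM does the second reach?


Gear ratio = 59:50 = 59:50
RPM_B = RPM_A × (teeth_A / teeth_B)
= 974 × (59/50)
= 1149.3 RPM

1149.3 RPM


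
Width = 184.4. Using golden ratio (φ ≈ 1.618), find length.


φ = (1 + √5) / 2 ≈ 1.618
Length = width × φ = 184.4 × 1.618 = 298.3592
≈ 298.36

298.36


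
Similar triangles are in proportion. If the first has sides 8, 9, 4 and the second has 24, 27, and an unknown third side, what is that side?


Scale factor = 24/8 = 3
Missing side = 4 × 3
= 12.0

12.0


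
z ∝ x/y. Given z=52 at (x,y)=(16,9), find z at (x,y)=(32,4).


z = k·x/y
Solve for k using the known point: k = z·y/x = 52×9/16 = 468/16 = 29.2500
Now evaluate at x=32, y=4:
z = k × 32 / 4 = (468 × 32) / (16 × 4) = 14976/64
= 234.0000

234.0000


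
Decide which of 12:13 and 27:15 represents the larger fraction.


12/13 = 0.9231
27/15 = 1.8000
0.9231 < 1.8000, so 12:13 is less
= 27:15

27:15


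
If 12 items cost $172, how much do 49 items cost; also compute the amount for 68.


Direct proportion: y/x = constant
k = 172/12 ≈ 14.3333
y at x=49: k × 49 = 172 × 49 / 12 = 8428/12 ≈ 702.33
y at x=68: k × 68 = 172 × 68 / 12 = 11696/12 ≈ 974.67
= 702.33 and 974.67

702.33 and 974.67


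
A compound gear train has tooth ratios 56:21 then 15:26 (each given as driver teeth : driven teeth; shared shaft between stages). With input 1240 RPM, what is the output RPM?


Stage 1: RPM_B = RPM_A × t_A/t_B = 1240 × 56/21 = 69440/21 ≈ 3306.67
B and C share a shaft → RPM_C = RPM_B
Stage 2: RPM_D = RPM_C × t_C/t_D = RPM_A × (t_A×t_C)/(t_B×t_D)
Overall ratio = (56×15)/(21×26) = 840/546
RPM_D = 1240 × 840/546 = 1041600/546
≈ 1907.69 RPM

1907.69 RPM


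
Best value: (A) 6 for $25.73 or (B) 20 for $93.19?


Deal A: $25.73/6 = $4.2883/unit
Deal B: $93.19/20 = $4.6595/unit
A is cheaper per unit
= Deal A

Deal A


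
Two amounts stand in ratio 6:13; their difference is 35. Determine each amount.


Let A = 6k, B = 13k.
13k - 6k = 35
7k = 35 → k = 35/7 = 5
A = 6×5 = 30, B = 13×5 = 65
= A = 30, B = 65

A = 30, B = 65


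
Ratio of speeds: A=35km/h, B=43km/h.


Ratio = 35:43
GCD = 1
Simplified = 35:43
Time ratio (same distance) = 43:35
Speed ratio = 35:43

35:43


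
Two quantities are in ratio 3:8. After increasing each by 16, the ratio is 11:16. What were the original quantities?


Let A = 3k, B = 8k.
(3k + 16) / (8k + 16) = 11/16
Cross-multiply: 16(3k + 16) = 11(8k + 16)
48k + 256 = 88k + 176
48k - 88k = 176 - 256
-40k = -80
k = -80/-40 = 2
A = 3×2 = 6, B = 8×2 = 16
= A = 6, B = 16

A = 6, B = 16


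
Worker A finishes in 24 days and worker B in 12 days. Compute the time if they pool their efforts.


Rate of A = 1/24 per day
Rate of B = 1/12 per day
Combined rate = 1/24 + 1/12 = 36/288 = 0.1250 per day
Days = 1 / combined rate = 288/36
= 8.00 days

8.00 days


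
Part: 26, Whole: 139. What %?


Percentage = (part / whole) × 100
= (26 / 139) × 100
≈ 18.71%

18.71%


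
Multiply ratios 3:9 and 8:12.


Compound ratio = (3×8) : (9×12)
= 24:108
GCD = 12
= 2:9

2:9


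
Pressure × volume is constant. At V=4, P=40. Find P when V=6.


Inverse proportion: x × y = constant
k = 4 × 40 = 160
y₂ = k / 6 = 160 / 6
= 26.67

26.67


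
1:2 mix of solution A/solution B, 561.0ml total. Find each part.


Total parts = 1 + 2 = 3
solution A: 561.0 × 1/3 = 187.0ml
solution B: 561.0 × 2/3 = 374.0ml
= 187.0ml and 374.0ml

187.0ml and 374.0ml


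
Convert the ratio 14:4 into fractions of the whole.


Total parts = 14 + 4 = 18
First part: 14/18 = 7/9
Second part: 4/18 = 2/9
= 7/9 and 2/9

7/9 and 2/9


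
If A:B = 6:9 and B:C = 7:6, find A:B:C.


Match B: multiply A:B by 7 → 42:63
Multiply B:C by 9 → 63:54
Combined: 42:63:54
GCD = 3
= 14:21:18

14:21:18


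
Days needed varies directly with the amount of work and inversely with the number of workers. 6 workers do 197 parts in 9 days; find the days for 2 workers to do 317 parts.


Days ∝ work / workers, so d₂ = d₁ × (m₁/m₂) × (w₂/w₁)
Workers factor (inverse): 6/2 = 3.0000
Work factor (direct): 317/197 ≈ 1.6091
d₂ = 9 × 6/2 × 317/197 = (9 × 6 × 317) / (2 × 197) = 17118/394
≈ 43.45 days

43.45 days


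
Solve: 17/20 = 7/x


Cross multiply: 17 × x = 20 × 7
17x = 140
x = 140 / 17
= 8.24

8.24


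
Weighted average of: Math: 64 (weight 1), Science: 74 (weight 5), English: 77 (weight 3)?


Numerator = 64×1 + 74×5 + 77×3
= 64 + 370 + 231
= 665
Total weight = 9
Weighted avg = 665/9
= 73.89

73.89


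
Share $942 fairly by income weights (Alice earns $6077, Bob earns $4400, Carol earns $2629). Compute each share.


Total income = 6077 + 4400 + 2629 = $13106
Alice: $942 × 6077/13106 = $436.79
Bob: $942 × 4400/13106 = $316.25
Carol: $942 × 2629/13106 = $188.96
= Alice: $436.79, Bob: $316.25, Carol: $188.96

Alice: $436.79, Bob: $316.25, Carol: $188.96


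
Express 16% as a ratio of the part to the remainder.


16% means 16 parts out of 100; remainder = 84
Part : remainder = 16:84
GCD = 4
= 4:21

4:21


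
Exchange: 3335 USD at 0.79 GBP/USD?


Amount × rate = 3335 × 0.79
= 2634.65 GBP

2634.65 GBP


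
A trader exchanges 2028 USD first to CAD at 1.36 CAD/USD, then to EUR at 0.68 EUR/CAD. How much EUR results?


Step 1: 2028 USD × 1.36 = 2758.08 CAD
Step 2: 2758.08 CAD × 0.68 = 1875.49 EUR
Implied rate USD→EUR = 1.36 × 0.68 = 0.9248
= 1875.49 EUR

1875.49 EUR


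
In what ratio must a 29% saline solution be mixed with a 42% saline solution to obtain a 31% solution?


Let x parts of 29% mix with y parts of 42%.
29x + 42y = 31(x + y)
29x + 42y = 31x + 31y
x(29 - 31) = y(31 - 42)
x/y = (42 - 31)/(31 - 29) = 11/2
Simplify: 11:2
= 11:2

11:2


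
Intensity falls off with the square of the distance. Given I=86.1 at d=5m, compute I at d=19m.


I₁d₁² = I₂d₂²
I₂ = I₁ × (d₁/d₂)²
= 86.1 × (5/19)²
= 86.1 × 25/361
= 2152.5/361
≈ 5.9626

5.9626


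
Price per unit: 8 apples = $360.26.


Unit rate = total / quantity
= 360.26 / 8
= $45.03 per unit

$45.03 per unit


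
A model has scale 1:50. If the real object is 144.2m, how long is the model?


Model size = real / scale
= 144.2 / 50
= 2.8840 m

2.8840 m


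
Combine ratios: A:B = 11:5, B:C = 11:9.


Match B: multiply A:B by 11 → 121:55
Multiply B:C by 5 → 55:45
Combined: 121:55:45
GCD = 1
= 121:55:45

121:55:45


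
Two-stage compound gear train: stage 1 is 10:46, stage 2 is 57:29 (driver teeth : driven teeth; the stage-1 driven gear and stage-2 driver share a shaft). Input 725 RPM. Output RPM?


Stage 1: RPM_B = RPM_A × t_A/t_B = 725 × 10/46 = 7250/46 ≈ 157.61
B and C share a shaft → RPM_C = RPM_B
Stage 2: RPM_D = RPM_C × t_C/t_D = RPM_A × (t_A×t_C)/(t_B×t_D)
Overall ratio = (10×57)/(46×29) = 570/1334
RPM_D = 725 × 570/1334 = 413250/1334
≈ 309.78 RPM

309.78 RPM


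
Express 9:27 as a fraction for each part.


Total parts = 9 + 27 = 36
First part: 9/36 = 1/4
Second part: 27/36 = 3/4
= 1/4 and 3/4

1/4 and 3/4


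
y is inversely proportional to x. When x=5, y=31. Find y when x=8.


Inverse proportion: x × y = constant
k = 5 × 31 = 155
y₂ = k / 8 = 155 / 8
= 19.38

19.38


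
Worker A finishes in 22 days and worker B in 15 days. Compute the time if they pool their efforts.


Rate of A = 1/22 per day
Rate of B = 1/15 per day
Combined rate = 1/22 + 1/15 = 37/330 ≈ 0.1121 per day
Days = 1 / combined rate = 330/37
≈ 8.92 days

8.92 days


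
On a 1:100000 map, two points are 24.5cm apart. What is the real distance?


Real distance = map distance × scale
= 24.5cm × 100000
= 2450000 cm = 24500.0 m
= 24.500 km

24.500 km


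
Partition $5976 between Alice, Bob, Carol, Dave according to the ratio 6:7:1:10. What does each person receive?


Total parts = 6 + 7 + 1 + 10 = 24
Alice: 5976 × 6/24 = 1494.00
Bob: 5976 × 7/24 = 1743.00
Carol: 5976 × 1/24 = 249.00
Dave: 5976 × 10/24 = 2490.00
= Alice: $1494.00, Bob: $1743.00, Carol: $249.00, Dave: $2490.00

Alice: $1494.00, Bob: $1743.00, Carol: $249.00, Dave: $2490.00


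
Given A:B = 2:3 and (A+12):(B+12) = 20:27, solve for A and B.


Let A = 2k, B = 3k.
(2k + 12) / (3k + 12) = 20/27
Cross-multiply: 27(2k + 12) = 20(3k + 12)
54k + 324 = 60k + 240
54k - 60k = 240 - 324
-6k = -84
k = -84/-6 = 14
A = 2×14 = 28, B = 3×14 = 42
= A = 28, B = 42

A = 28, B = 42


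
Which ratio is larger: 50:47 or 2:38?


50/47 = 1.0638
2/38 = 0.0526
1.0638 > 0.0526, so 50:47 is greater
= 50:47

50:47


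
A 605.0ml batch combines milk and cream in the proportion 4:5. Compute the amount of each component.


Total parts = 4 + 5 = 9
milk: 605.0 × 4/9 = 268.9ml
cream: 605.0 × 5/9 = 336.1ml
= 268.9ml and 336.1ml

268.9ml and 336.1ml


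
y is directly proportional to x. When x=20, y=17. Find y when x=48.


Direct proportion: y/x = constant
k = 17/20 = 0.8500
y₂ = k × 48 = 17 × 48 / 20 = 816/20
= 40.80

40.80


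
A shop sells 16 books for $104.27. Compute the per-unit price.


Unit rate = total / quantity
= 104.27 / 16
= $6.52 per unit

$6.52 per unit


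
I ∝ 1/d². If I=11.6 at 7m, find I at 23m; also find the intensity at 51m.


I₁d₁² = I₂d₂²
I at 23m = 11.6 × (7/23)² = 11.6 × 49/529 = 568.4/529 ≈ 1.0745
I at 51m = 11.6 × (7/51)² = 11.6 × 49/2601 = 568.4/2601 ≈ 0.2185
= 1.0745 and 0.2185

1.0745 and 0.2185


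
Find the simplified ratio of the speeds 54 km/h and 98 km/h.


Ratio = 54:98
GCD = 2
Simplified = 27:49
Time ratio (same distance) = 49:27
Speed ratio = 27:49

27:49


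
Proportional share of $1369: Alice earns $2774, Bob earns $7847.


Total income = 2774 + 7847 = $10621
Alice: $1369 × 2774/10621 = $357.56
Bob: $1369 × 7847/10621 = $1011.44
= Alice: $357.56, Bob: $1011.44

Alice: $357.56, Bob: $1011.44


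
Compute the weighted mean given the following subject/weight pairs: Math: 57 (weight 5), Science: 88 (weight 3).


Numerator = 57×5 + 88×3
= 285 + 264
= 549
Total weight = 8
Weighted avg = 549/8
= 68.63

68.63


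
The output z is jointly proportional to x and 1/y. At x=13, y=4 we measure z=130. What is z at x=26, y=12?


z = k·x/y
Solve for k using the known point: k = z·y/x = 130×4/13 = 520/13 = 40.0000
Now evaluate at x=26, y=12:
z = k × 26 / 12 = (520 × 26) / (13 × 12) = 13520/156
≈ 86.6667

86.6667


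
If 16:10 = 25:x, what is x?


Cross multiply: 16 × x = 10 × 25
16x = 250
x = 250 / 16
= 15.63

15.63


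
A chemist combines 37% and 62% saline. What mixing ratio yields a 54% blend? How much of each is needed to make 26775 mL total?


Let x parts of 37% mix with y parts of 62%.
37x + 62y = 54(x + y)
37x + 62y = 54x + 54y
x(37 - 54) = y(54 - 62)
x/y = (62 - 54)/(54 - 37) = 8/17
Simplify: 8:17
Total parts = 25; one part = 26775/25 = 1071.00 mL
37% solution: 8×1071.00 = 8568.00 mL
62% solution: 17×1071.00 = 18207.00 mL
= ratio 8:17; 8568.00 mL and 18207.00 mL

ratio 8:17; 8568.00 mL and 18207.00 mL


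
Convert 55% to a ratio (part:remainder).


55% means 55 parts out of 100; remainder = 45
Part : remainder = 55:45
GCD = 5
= 11:9

11:9


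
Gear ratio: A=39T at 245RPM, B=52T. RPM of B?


Gear ratio = 39:52 = 3:4
RPM_B = RPM_A × (teeth_A / teeth_B)
= 245 × (39/52)
= 183.8 RPM

183.8 RPM


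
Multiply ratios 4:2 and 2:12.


Compound ratio = (4×2) : (2×12)
= 8:24
GCD = 8
= 1:3

1:3


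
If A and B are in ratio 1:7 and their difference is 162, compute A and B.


Let A = 1k, B = 7k.
7k - 1k = 162
6k = 162 → k = 162/6 = 27
A = 1×27 = 27, B = 7×27 = 189
= A = 27, B = 189

A = 27, B = 189


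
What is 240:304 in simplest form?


GCD(240, 304) = 16
240/16 : 304/16
= 15:19

15:19


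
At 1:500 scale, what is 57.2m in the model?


Model size = real / scale
= 57.2 / 500
= 0.1144 m

0.1144 m


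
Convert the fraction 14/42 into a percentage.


Percentage = (part / whole) × 100
= (14 / 42) × 100
≈ 33.33%

33.33%


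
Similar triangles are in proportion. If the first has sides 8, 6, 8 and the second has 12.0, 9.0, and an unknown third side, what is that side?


Scale factor = 12.0/8 = 1.5
Missing side = 8 × 1.5
= 12.0

12.0


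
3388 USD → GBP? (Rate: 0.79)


Amount × rate = 3388 × 0.79
= 2676.52 GBP

2676.52 GBP


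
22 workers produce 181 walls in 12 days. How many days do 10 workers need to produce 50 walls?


Days ∝ work / workers, so d₂ = d₁ × (m₁/m₂) × (w₂/w₁)
Workers factor (inverse): 22/10 = 2.2000
Work factor (direct): 50/181 ≈ 0.2762
d₂ = 12 × 22/10 × 50/181 = (12 × 22 × 50) / (10 × 181) = 13200/1810
≈ 7.29 days

7.29 days


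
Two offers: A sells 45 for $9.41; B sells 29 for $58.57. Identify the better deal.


Deal A: $9.41/45 = $0.2091/unit
Deal B: $58.57/29 = $2.0197/unit
A is cheaper per unit
= Deal A

Deal A


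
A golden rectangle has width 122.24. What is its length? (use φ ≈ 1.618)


φ = (1 + √5) / 2 ≈ 1.618
Length = width × φ = 122.24 × 1.618 = 197.78432
≈ 197.78

197.78


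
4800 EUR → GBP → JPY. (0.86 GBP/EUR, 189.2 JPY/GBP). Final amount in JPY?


Step 1: 4800 EUR × 0.86 = 4128.00 GBP
Step 2: 4128.00 GBP × 189.2 = 781017.60 JPY
Implied rate EUR→JPY = 0.86 × 189.2 = 162.7120
= 781017.60 JPY

781017.60 JPY


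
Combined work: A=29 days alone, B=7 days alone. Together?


Rate of A = 1/29 per day
Rate of B = 1/7 per day
Combined rate = 1/29 + 1/7 = 36/203 ≈ 0.1773 per day
Days = 1 / combined rate = 203/36
≈ 5.64 days

5.64 days


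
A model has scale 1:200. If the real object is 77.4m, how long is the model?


Model size = real / scale
= 77.4 / 200
= 0.3870 m

0.3870 m


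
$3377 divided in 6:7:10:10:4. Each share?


Total parts = 6 + 7 + 10 + 10 + 4 = 37
Part 1: 3377 × 6/37 = 547.62
Part 2: 3377 × 7/37 = 638.89
Part 3: 3377 × 10/37 = 912.70
Part 4: 3377 × 10/37 = 912.70
Part 5: 3377 × 4/37 = 365.08
= Part 1: $547.62, Part 2: $638.89, Part 3: $912.70, Part 4: $912.70, Part 5: $365.08

Part 1: $547.62, Part 2: $638.89, Part 3: $912.70, Part 4: $912.70, Part 5: $365.08


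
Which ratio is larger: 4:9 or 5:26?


4/9 = 0.4444
5/26 = 0.1923
0.4444 > 0.1923, so 4:9 is greater
= 4:9

4:9


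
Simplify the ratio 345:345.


GCD(345, 345) = 345
345/345 : 345/345
= 1:1

1:1


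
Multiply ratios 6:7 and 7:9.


Compound ratio = (6×7) : (7×9)
= 42:63
GCD = 21
= 2:3

2:3


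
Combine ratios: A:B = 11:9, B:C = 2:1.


Match B: multiply A:B by 2 → 22:18
Multiply B:C by 9 → 18:9
Combined: 22:18:9
GCD = 1
= 22:18:9

22:18:9


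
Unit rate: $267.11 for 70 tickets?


Unit rate = total / quantity
= 267.11 / 70
= $3.82 per unit

$3.82 per unit


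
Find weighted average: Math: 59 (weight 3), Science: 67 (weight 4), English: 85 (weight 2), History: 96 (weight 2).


Numerator = 59×3 + 67×4 + 85×2 + 96×2
= 177 + 268 + 170 + 192
= 807
Total weight = 11
Weighted avg = 807/11
= 73.36

73.36


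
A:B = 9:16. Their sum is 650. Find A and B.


Let A = 9k, B = 16k.
9k + 16k = 650
25k = 650 → k = 650/25 = 26
A = 9×26 = 234, B = 16×26 = 416
= A = 234, B = 416

A = 234, B = 416


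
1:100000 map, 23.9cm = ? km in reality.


Real distance = map distance × scale
= 23.9cm × 100000
= 2390000 cm = 23900.0 m
= 23.900 km

23.900 km


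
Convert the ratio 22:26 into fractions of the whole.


Total parts = 22 + 26 = 48
First part: 22/48 = 11/24
Second part: 26/48 = 13/24
= 11/24 and 13/24

11/24 and 13/24


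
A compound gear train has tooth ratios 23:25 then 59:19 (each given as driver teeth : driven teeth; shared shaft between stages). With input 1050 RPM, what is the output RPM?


Stage 1: RPM_B = RPM_A × t_A/t_B = 1050 × 23/25 = 24150/25 = 966.00
B and C share a shaft → RPM_C = RPM_B
Stage 2: RPM_D = RPM_C × t_C/t_D = RPM_A × (t_A×t_C)/(t_B×t_D)
Overall ratio = (23×59)/(25×19) = 1357/475
RPM_D = 1050 × 1357/475 = 1424850/475
≈ 2999.68 RPM

2999.68 RPM


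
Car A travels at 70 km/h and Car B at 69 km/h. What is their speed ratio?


Ratio = 70:69
GCD = 1
Simplified = 70:69
Time ratio (same distance) = 69:70
Speed ratio = 70:69

70:69


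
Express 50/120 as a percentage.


Percentage = (part / whole) × 100
= (50 / 120) × 100
≈ 41.67%

41.67%


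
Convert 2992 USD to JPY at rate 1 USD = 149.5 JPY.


Amount × rate = 2992 × 149.5
= 447304.00 JPY

447304.00 JPY


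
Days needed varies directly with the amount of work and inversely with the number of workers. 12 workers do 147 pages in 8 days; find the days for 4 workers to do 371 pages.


Days ∝ work / workers, so d₂ = d₁ × (m₁/m₂) × (w₂/w₁)
Workers factor (inverse): 12/4 = 3.0000
Work factor (direct): 371/147 ≈ 2.5238
d₂ = 8 × 12/4 × 371/147 = (8 × 12 × 371) / (4 × 147) = 35616/588
≈ 60.57 days

60.57 days


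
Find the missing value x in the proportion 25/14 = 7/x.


Cross multiply: 25 × x = 14 × 7
25x = 98
x = 98 / 25
= 3.92

3.92


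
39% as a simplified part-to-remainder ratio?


39% means 39 parts out of 100; remainder = 61
Part : remainder = 39:61
GCD = 1
= 39:61

39:61


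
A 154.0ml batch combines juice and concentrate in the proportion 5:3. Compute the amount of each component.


Total parts = 5 + 3 = 8
juice: 154.0 × 5/8 = 96.3ml
concentrate: 154.0 × 3/8 = 57.8ml
= 96.3ml and 57.8ml

96.3ml and 57.8ml


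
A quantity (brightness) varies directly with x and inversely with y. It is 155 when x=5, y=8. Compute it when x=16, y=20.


z = k·x/y
Solve for k using the known point: k = z·y/x = 155×8/5 = 1240/5 = 248.0000
Now evaluate at x=16, y=20:
z = k × 16 / 20 = (1240 × 16) / (5 × 20) = 19840/100
= 198.4000

198.4000


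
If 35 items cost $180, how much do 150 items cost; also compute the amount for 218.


Direct proportion: y/x = constant
k = 180/35 ≈ 5.1429
y at x=150: k × 150 = 180 × 150 / 35 = 27000/35 ≈ 771.43
y at x=218: k × 218 = 180 × 218 / 35 = 39240/35 ≈ 1121.14
= 771.43 and 1121.14

771.43 and 1121.14


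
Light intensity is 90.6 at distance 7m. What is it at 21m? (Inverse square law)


I₁d₁² = I₂d₂²
I₂ = I₁ × (d₁/d₂)²
= 90.6 × (7/21)²
= 90.6 × 49/441
= 4439.4/441
≈ 10.0667

10.0667


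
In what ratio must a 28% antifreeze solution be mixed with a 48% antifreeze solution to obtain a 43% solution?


Let x parts of 28% mix with y parts of 48%.
28x + 48y = 43(x + y)
28x + 48y = 43x + 43y
x(28 - 43) = y(43 - 48)
x/y = (48 - 43)/(43 - 28) = 5/15
Simplify: 1:3
= 1:3

1:3


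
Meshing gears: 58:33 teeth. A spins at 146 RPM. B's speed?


Gear ratio = 58:33 = 58:33
RPM_B = RPM_A × (teeth_A / teeth_B)
= 146 × (58/33)
= 256.6 RPM

256.6 RPM


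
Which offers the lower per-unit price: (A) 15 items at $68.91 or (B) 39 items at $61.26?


Deal A: $68.91/15 = $4.5940/unit
Deal B: $61.26/39 = $1.5708/unit
B is cheaper per unit
= Deal B

Deal B


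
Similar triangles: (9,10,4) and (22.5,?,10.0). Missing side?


Scale factor = 22.5/9 = 2.5
Missing side = 10 × 2.5
= 25.0

25.0


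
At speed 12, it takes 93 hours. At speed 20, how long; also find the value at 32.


Inverse proportion: x × y = constant
k = 12 × 93 = 1116
At x=20: k/20 = 55.80
At x=32: k/32 = 34.88
= 55.80 and 34.88

55.80 and 34.88


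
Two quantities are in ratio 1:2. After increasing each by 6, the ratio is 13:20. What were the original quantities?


Let A = 1k, B = 2k.
(1k + 6) / (2k + 6) = 13/20
Cross-multiply: 20(1k + 6) = 13(2k + 6)
20k + 120 = 26k + 78
20k - 26k = 78 - 120
-6k = -42
k = -42/-6 = 7
A = 1×7 = 7, B = 2×7 = 14
= A = 7, B = 14

A = 7, B = 14


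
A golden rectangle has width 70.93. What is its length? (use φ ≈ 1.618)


φ = (1 + √5) / 2 ≈ 1.618
Length = width × φ = 70.93 × 1.618 = 114.76474
≈ 114.76

114.76


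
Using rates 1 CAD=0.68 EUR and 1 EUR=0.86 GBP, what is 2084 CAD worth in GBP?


Step 1: 2084 CAD × 0.68 = 1417.12 EUR
Step 2: 1417.12 EUR × 0.86 = 1218.72 GBP
Implied rate CAD→GBP = 0.68 × 0.86 = 0.5848
= 1218.72 GBP

1218.72 GBP


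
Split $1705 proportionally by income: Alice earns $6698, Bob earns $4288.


Total income = 6698 + 4288 = $10986
Alice: $1705 × 6698/10986 = $1039.51
Bob: $1705 × 4288/10986 = $665.49
= Alice: $1039.51, Bob: $665.49

Alice: $1039.51, Bob: $665.49


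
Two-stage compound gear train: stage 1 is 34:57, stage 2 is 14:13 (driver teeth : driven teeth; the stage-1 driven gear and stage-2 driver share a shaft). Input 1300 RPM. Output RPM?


Stage 1: RPM_B = RPM_A × t_A/t_B = 1300 × 34/57 = 44200/57 ≈ 775.44
B and C share a shaft → RPM_C = RPM_B
Stage 2: RPM_D = RPM_C × t_C/t_D = RPM_A × (t_A×t_C)/(t_B×t_D)
Overall ratio = (34×14)/(57×13) = 476/741
RPM_D = 1300 × 476/741 = 618800/741
≈ 835.09 RPM

835.09 RPM


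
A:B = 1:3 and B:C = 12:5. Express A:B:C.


Match B: multiply A:B by 12 → 12:36
Multiply B:C by 3 → 36:15
Combined: 12:36:15
GCD = 3
= 4:12:5

4:12:5


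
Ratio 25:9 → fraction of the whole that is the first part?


Total parts = 25 + 9 = 34
First part: 25/34 = 25/34
= 25/34

25/34


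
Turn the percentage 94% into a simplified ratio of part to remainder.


94% means 94 parts out of 100; remainder = 6
Part : remainder = 94:6
GCD = 2
= 47:3

47:3


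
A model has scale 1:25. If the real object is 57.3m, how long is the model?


Model size = real / scale
= 57.3 / 25
= 2.2920 m

2.2920 m


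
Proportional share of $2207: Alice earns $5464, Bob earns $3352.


Total income = 5464 + 3352 = $8816
Alice: $2207 × 5464/8816 = $1367.86
Bob: $2207 × 3352/8816 = $839.14
= Alice: $1367.86, Bob: $839.14

Alice: $1367.86, Bob: $839.14


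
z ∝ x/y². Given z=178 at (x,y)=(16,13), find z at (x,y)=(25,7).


z = k·x/y²
Solve for k using the known point: k = z·y²/x = 178×169/16 = 30082/16 = 1880.1250
Now evaluate at x=25, y=7:
z = k × 25 / 49 = (30082 × 25) / (16 × 49) = 752050/784
≈ 959.2474

959.2474


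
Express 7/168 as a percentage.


Percentage = (part / whole) × 100
= (7 / 168) × 100
≈ 4.17%

4.17%


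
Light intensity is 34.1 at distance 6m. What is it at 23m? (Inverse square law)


I₁d₁² = I₂d₂²
I₂ = I₁ × (d₁/d₂)²
= 34.1 × (6/23)²
= 34.1 × 36/529
= 1227.6/529
≈ 2.3206

2.3206


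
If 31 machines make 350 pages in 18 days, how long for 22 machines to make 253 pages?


Days ∝ work / workers, so d₂ = d₁ × (m₁/m₂) × (w₂/w₁)
Workers factor (inverse): 31/22 ≈ 1.4091
Work factor (direct): 253/350 ≈ 0.7229
d₂ = 18 × 31/22 × 253/350 = (18 × 31 × 253) / (22 × 350) = 141174/7700
≈ 18.33 days

18.33 days


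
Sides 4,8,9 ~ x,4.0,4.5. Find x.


Scale factor = 4.0/8 = 0.5
Missing side = 4 × 0.5
= 2.0

2.0


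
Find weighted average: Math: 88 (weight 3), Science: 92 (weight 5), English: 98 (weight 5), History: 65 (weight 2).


Numerator = 88×3 + 92×5 + 98×5 + 65×2
= 264 + 460 + 490 + 130
= 1344
Total weight = 15
Weighted avg = 1344/15
= 89.60

89.60


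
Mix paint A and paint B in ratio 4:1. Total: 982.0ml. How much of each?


Total parts = 4 + 1 = 5
paint A: 982.0 × 4/5 = 785.6ml
paint B: 982.0 × 1/5 = 196.4ml
= 785.6ml and 196.4ml

785.6ml and 196.4ml


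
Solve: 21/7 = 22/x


Cross multiply: 21 × x = 7 × 22
21x = 154
x = 154 / 21
= 7.33

7.33


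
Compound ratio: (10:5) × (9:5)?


Compound ratio = (10×9) : (5×5)
= 90:25
GCD = 5
= 18:5

18:5


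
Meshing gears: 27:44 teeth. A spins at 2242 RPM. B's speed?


Gear ratio = 27:44 = 27:44
RPM_B = RPM_A × (teeth_A / teeth_B)
= 2242 × (27/44)
= 1375.8 RPM

1375.8 RPM


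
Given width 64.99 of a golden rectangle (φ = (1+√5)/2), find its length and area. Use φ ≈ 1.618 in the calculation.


φ = (1 + √5) / 2 ≈ 1.618
Length = width × φ = 64.99 × 1.618 = 105.15382
≈ 105.15
Area = width × length = 64.99 × 105.15382 = 6833.9467618 ≈ 6833.95
= Length: 105.15, Area: 6833.95

Length: 105.15, Area: 6833.95


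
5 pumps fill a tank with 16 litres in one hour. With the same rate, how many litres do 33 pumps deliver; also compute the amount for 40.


Direct proportion: y/x = constant
k = 16/5 = 3.2000
y at x=33: k × 33 = 16 × 33 / 5 = 528/5 = 105.60
y at x=40: k × 40 = 16 × 40 / 5 = 640/5 = 128.00
= 105.60 and 128.00

105.60 and 128.00


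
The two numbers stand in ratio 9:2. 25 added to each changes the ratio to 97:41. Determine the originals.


Let A = 9k, B = 2k.
(9k + 25) / (2k + 25) = 97/41
Cross-multiply: 41(9k + 25) = 97(2k + 25)
369k + 1025 = 194k + 2425
369k - 194k = 2425 - 1025
175k = 1400
k = 1400/175 = 8
A = 9×8 = 72, B = 2×8 = 16
= A = 72, B = 16

A = 72, B = 16


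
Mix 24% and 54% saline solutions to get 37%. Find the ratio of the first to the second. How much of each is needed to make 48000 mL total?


Let x parts of 24% mix with y parts of 54%.
24x + 54y = 37(x + y)
24x + 54y = 37x + 37y
x(24 - 37) = y(37 - 54)
x/y = (54 - 37)/(37 - 24) = 17/13
Simplify: 17:13
Total parts = 30; one part = 48000/30 = 1600.00 mL
24% solution: 17×1600.00 = 27200.00 mL
54% solution: 13×1600.00 = 20800.00 mL
= ratio 17:13; 27200.00 mL and 20800.00 mL

ratio 17:13; 27200.00 mL and 20800.00 mL


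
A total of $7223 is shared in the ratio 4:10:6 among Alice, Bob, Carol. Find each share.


Total parts = 4 + 10 + 6 = 20
Alice: 7223 × 4/20 = 1444.60
Bob: 7223 × 10/20 = 3611.50
Carol: 7223 × 6/20 = 2166.90
= Alice: $1444.60, Bob: $3611.50, Carol: $2166.90

Alice: $1444.60, Bob: $3611.50, Carol: $2166.90


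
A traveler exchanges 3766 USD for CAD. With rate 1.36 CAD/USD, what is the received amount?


Amount × rate = 3766 × 1.36
= 5121.76 CAD

5121.76 CAD


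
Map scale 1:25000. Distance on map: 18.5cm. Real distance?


Real distance = map distance × scale
= 18.5cm × 25000
= 462500 cm = 4625.0 m
= 4.625 km

4.625 km


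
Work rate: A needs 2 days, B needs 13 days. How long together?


Rate of A = 1/2 per day
Rate of B = 1/13 per day
Combined rate = 1/2 + 1/13 = 15/26 ≈ 0.5769 per day
Days = 1 / combined rate = 26/15
≈ 1.73 days

1.73 days


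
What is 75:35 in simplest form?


GCD(75, 35) = 5
75/5 : 35/5
= 15:7

15:7


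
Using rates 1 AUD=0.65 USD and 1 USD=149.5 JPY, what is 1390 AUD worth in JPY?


Step 1: 1390 AUD × 0.65 = 903.50 USD
Step 2: 903.50 USD × 149.5 = 135073.25 JPY
Implied rate AUD→JPY = 0.65 × 149.5 = 97.1750
= 135073.25 JPY

135073.25 JPY


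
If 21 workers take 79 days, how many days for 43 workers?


Inverse proportion: x × y = constant
k = 21 × 79 = 1659
y₂ = k / 43 = 1659 / 43
= 38.58

38.58


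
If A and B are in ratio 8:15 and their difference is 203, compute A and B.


Let A = 8k, B = 15k.
15k - 8k = 203
7k = 203 → k = 203/7 = 29
A = 8×29 = 232, B = 15×29 = 435
= A = 232, B = 435

A = 232, B = 435


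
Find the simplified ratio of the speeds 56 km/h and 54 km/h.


Ratio = 56:54
GCD = 2
Simplified = 28:27
Time ratio (same distance) = 27:28
Speed ratio = 28:27

28:27


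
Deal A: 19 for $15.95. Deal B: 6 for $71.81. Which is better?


Deal A: $15.95/19 = $0.8395/unit
Deal B: $71.81/6 = $11.9683/unit
A is cheaper per unit
= Deal A

Deal A


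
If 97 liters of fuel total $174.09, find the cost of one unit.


Unit rate = total / quantity
= 174.09 / 97
= $1.79 per unit

$1.79 per unit


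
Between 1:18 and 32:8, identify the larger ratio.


1/18 = 0.0556
32/8 = 4.0000
0.0556 < 4.0000, so 1:18 is less
= 32:8

32:8


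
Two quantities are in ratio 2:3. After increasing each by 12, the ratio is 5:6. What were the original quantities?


Let A = 2k, B = 3k.
(2k + 12) / (3k + 12) = 5/6
Cross-multiply: 6(2k + 12) = 5(3k + 12)
12k + 72 = 15k + 60
12k - 15k = 60 - 72
-3k = -12
k = -12/-3 = 4
A = 2×4 = 8, B = 3×4 = 12
= A = 8, B = 12

A = 8, B = 12


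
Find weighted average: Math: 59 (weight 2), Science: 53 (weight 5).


Numerator = 59×2 + 53×5
= 118 + 265
= 383
Total weight = 7
Weighted avg = 383/7
= 54.71

54.71


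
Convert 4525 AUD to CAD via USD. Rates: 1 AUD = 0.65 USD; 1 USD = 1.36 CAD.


Step 1: 4525 AUD × 0.65 = 2941.25 USD
Step 2: 2941.25 USD × 1.36 = 4000.10 CAD
Implied rate AUD→CAD = 0.65 × 1.36 = 0.8840
= 4000.10 CAD

4000.10 CAD


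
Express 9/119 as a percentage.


Percentage = (part / whole) × 100
= (9 / 119) × 100
≈ 7.56%

7.56%


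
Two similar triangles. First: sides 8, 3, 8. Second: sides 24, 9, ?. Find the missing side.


Scale factor = 24/8 = 3
Missing side = 8 × 3
= 24.0

24.0


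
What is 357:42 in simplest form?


GCD(357, 42) = 21
357/21 : 42/21
= 17:2

17:2


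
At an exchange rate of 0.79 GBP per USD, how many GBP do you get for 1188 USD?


Amount × rate = 1188 × 0.79
= 938.52 GBP

938.52 GBP


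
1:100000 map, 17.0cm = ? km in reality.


Real distance = map distance × scale
= 17.0cm × 100000
= 1700000 cm = 17000.0 m
= 17.000 km

17.000 km


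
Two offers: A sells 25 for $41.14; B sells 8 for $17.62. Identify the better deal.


Deal A: $41.14/25 = $1.6456/unit
Deal B: $17.62/8 = $2.2025/unit
A is cheaper per unit
= Deal A

Deal A


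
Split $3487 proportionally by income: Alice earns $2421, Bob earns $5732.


Total income = 2421 + 5732 = $8153
Alice: $3487 × 2421/8153 = $1035.45
Bob: $3487 × 5732/8153 = $2451.55
= Alice: $1035.45, Bob: $2451.55

Alice: $1035.45, Bob: $2451.55


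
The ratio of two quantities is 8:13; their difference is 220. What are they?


Let A = 8k, B = 13k.
13k - 8k = 220
5k = 220 → k = 220/5 = 44
A = 8×44 = 352, B = 13×44 = 572
= A = 352, B = 572

A = 352, B = 572


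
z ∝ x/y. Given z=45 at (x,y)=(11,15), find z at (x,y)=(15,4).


z = k·x/y
Solve for k using the known point: k = z·y/x = 45×15/11 = 675/11 ≈ 61.3636
Now evaluate at x=15, y=4:
z = k × 15 / 4 = (675 × 15) / (11 × 4) = 10125/44
≈ 230.1136

230.1136


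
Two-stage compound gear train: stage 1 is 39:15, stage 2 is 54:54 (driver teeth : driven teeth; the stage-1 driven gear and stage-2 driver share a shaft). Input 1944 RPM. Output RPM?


Stage 1: RPM_B = RPM_A × t_A/t_B = 1944 × 39/15 = 75816/15 = 5054.40
B and C share a shaft → RPM_C = RPM_B
Stage 2: RPM_D = RPM_C × t_C/t_D = RPM_A × (t_A×t_C)/(t_B×t_D)
Overall ratio = (39×54)/(15×54) = 2106/810
RPM_D = 1944 × 2106/810 = 4094064/810
= 5054.40 RPM

5054.40 RPM


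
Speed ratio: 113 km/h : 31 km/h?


Ratio = 113:31
GCD = 1
Simplified = 113:31
Time ratio (same distance) = 31:113
Speed ratio = 113:31

113:31


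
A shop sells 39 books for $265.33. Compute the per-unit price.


Unit rate = total / quantity
= 265.33 / 39
= $6.80 per unit

$6.80 per unit


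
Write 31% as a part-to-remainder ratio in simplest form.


31% means 31 parts out of 100; remainder = 69
Part : remainder = 31:69
GCD = 1
= 31:69

31:69


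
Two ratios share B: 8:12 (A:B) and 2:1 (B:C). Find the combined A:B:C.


Match B: multiply A:B by 2 → 16:24
Multiply B:C by 12 → 24:12
Combined: 16:24:12
GCD = 4
= 4:6:3

4:6:3


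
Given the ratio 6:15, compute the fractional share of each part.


Total parts = 6 + 15 = 21
First part: 6/21 = 2/7
Second part: 15/21 = 5/7
= 2/7 and 5/7

2/7 and 5/7


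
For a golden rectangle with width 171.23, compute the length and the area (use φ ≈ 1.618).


φ = (1 + √5) / 2 ≈ 1.618
Length = width × φ = 171.23 × 1.618 = 277.05014
≈ 277.05
Area = width × length = 171.23 × 277.05014 = 47439.2954722 ≈ 47439.30
= Length: 277.05, Area: 47439.30

Length: 277.05, Area: 47439.30


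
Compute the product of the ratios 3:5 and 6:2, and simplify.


Compound ratio = (3×6) : (5×2)
= 18:10
GCD = 2
= 9:5

9:5


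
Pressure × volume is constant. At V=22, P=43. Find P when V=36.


Inverse proportion: x × y = constant
k = 22 × 43 = 946
y₂ = k / 36 = 946 / 36
= 26.28

26.28


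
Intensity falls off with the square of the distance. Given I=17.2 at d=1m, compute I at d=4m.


I₁d₁² = I₂d₂²
I₂ = I₁ × (d₁/d₂)²
= 17.2 × (1/4)²
= 17.2 × 1/16
= 17.2/16
= 1.0750

1.0750


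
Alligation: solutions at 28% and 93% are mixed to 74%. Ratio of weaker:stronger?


Let x parts of 28% mix with y parts of 93%.
28x + 93y = 74(x + y)
28x + 93y = 74x + 74y
x(28 - 74) = y(74 - 93)
x/y = (93 - 74)/(74 - 28) = 19/46
Simplify: 19:46
= 19:46

19:46


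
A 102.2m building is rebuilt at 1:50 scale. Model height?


Model size = real / scale
= 102.2 / 50
= 2.0440 m

2.0440 m


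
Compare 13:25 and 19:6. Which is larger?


13/25 = 0.5200
19/6 = 3.1667
0.5200 < 3.1667, so 13:25 is less
= 19:6

19:6
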